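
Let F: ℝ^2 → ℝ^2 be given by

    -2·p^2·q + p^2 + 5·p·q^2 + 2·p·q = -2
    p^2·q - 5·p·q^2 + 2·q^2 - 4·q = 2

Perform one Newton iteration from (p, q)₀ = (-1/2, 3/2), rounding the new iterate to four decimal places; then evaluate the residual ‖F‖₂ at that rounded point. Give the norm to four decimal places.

At (-1/2, 3/2): F = (-5.6250, 2.5000).
Jacobian J = [[-4·p·q + 2·p + 5·q^2 + 2·q, -2·p^2 + 10·p·q + 2·p], [2·p·q - 5·q^2, p^2 - 10·p·q + 4·q - 4]].
At the point, J = [[16.2500, -9.0000], [-12.7500, 9.7500]] (det J = 43.6875).
Solving J·Δ = −F gives Δ = (0.7403, 0.7117).
Then the next iterate is (p, q)₁ = (0.2403, 2.2117).
Re-evaluating at (0.2403, 2.2117): F = (8.742540, -6.813131), so ‖F‖₂ = 11.0838.

11.0838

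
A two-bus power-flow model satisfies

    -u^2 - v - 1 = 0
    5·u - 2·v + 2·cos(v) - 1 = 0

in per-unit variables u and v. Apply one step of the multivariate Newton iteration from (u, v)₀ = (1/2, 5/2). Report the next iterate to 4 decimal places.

(-0.3401, -0.4099)

At (1/2, 5/2): F = (-3.7500, -5.102287).
Jacobian J = [[-2·u, -1], [5, -2·sin(v) - 2]].
At the point, J = [[-1.0000, -1.0000], [5.0000, -3.196944]] (det J = 8.196944).
Solving J·Δ = −F gives Δ = (-0.8401, -2.9099).
Then the next iterate is (u, v)₁ = (-0.3401, -0.4099).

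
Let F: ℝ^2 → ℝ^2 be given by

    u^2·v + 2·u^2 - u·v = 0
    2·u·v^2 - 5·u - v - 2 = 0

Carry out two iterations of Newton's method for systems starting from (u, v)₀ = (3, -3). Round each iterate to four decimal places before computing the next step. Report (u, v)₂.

(3.8650, 1.3851)

At (3, -3): F = (0.0000, 40.0000).
Jacobian J = [[2·u·v + 4·u - v, u^2 - u], [2·v^2 - 5, 4·u·v - 1]].
At the point, J = [[-3.0000, 6.0000], [13.0000, -37.0000]] (det J = 33.0000).
Solving J·Δ = −F gives Δ = (7.2727, 3.6364).
Then the next iterate is (u, v)₁ = (10.2727, 0.6364).
Round to (10.2727, 0.6364) and repeat: F = (271.677436, -45.678911), J = [[53.529493, 95.255665], [-4.189990, 25.150185]].
Δ = (-6.4077, 0.7487), so (u, v)₂ = (3.8650, 1.3851).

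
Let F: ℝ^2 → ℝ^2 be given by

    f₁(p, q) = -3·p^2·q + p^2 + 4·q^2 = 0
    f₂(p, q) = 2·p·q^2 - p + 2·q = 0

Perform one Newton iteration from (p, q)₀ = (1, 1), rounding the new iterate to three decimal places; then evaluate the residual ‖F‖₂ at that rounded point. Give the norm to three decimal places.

0.878

At (1, 1): F = (2.000, 3.000).
Jacobian J = [[-6·p·q + 2·p, -3·p^2 + 8·q], [2·q^2 - 1, 4·p·q + 2]].
At the point, J = [[-4.000, 5.000], [1.000, 6.000]] (det J = -29.000).
Solving J·Δ = −F gives Δ = (-0.103, -0.483).
Then the next iterate is (p, q)₁ = (0.897, 0.517).
Re-evaluating at (0.897, 0.517): F = (0.62582, 0.61652), so ‖F‖₂ = 0.878.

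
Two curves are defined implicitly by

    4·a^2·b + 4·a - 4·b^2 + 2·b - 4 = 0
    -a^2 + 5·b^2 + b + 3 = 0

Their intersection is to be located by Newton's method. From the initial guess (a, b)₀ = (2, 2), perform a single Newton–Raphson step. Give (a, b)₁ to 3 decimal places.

(1.395, 0.885)

At (2, 2): F = (24.000, 21.000).
Jacobian J = [[8·a·b + 4, 4·a^2 - 8·b + 2], [-2·a, 10·b + 1]].
At the point, J = [[36.000, 2.000], [-4.000, 21.000]] (det J = 764.000).
Solving J·Δ = −F gives Δ = (-0.605, -1.115).
Then the next iterate is (a, b)₁ = (1.395, 0.885).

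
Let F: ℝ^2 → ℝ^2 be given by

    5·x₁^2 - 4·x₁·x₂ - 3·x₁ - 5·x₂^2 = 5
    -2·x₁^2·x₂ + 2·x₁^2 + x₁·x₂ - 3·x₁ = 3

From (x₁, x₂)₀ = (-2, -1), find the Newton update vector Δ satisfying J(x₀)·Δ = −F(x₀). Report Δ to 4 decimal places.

(0.8327, 0.4345)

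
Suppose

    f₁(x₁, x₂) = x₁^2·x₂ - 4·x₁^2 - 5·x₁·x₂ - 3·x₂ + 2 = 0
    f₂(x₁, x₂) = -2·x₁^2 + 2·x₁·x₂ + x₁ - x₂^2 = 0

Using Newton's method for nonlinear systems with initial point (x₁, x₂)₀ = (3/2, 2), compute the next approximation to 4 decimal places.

(-0.4677, 2.9677)

At (3/2, 2): F = (-23.5000, -1.0000).
Jacobian J = [[2·x₁·x₂ - 8·x₁ - 5·x₂, x₁^2 - 5·x₁ - 3], [-4·x₁ + 2·x₂ + 1, 2·x₁ - 2·x₂]].
At the point, J = [[-16.0000, -8.2500], [-1.0000, -1.0000]] (det J = 7.7500).
Solving J·Δ = −F gives Δ = (-1.9677, 0.9677).
Then the next iterate is (x₁, x₂)₁ = (-0.4677, 2.9677).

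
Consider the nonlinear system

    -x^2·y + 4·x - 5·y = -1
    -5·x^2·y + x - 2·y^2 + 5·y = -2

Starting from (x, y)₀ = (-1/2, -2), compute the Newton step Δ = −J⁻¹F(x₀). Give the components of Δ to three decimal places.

At (-1/2, -2): F = (9.500, -14.000).
Jacobian J = [[-2·x·y + 4, -x^2 - 5], [-10·x·y + 1, -5·x^2 - 4·y + 5]].
At the point, J = [[2.000, -5.250], [-9.000, 11.750]] (det J = -23.750).
Solving J·Δ = −F gives Δ = (1.605, 2.421).

(1.605, 2.421)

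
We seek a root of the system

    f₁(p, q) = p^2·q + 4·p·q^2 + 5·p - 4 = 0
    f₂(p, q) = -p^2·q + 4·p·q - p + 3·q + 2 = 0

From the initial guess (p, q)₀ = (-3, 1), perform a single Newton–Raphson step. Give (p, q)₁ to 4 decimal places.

(-5.4815, -0.9630)

At (-3, 1): F = (-22.0000, -13.0000).
Jacobian J = [[2·p·q + 4·q^2 + 5, p^2 + 8·p·q], [-2·p·q + 4·q - 1, -p^2 + 4·p + 3]].
At the point, J = [[3.0000, -15.0000], [9.0000, -18.0000]] (det J = 81.0000).
Solving J·Δ = −F gives Δ = (-2.4815, -1.9630).
Then the next iterate is (p, q)₁ = (-5.4815, -0.9630).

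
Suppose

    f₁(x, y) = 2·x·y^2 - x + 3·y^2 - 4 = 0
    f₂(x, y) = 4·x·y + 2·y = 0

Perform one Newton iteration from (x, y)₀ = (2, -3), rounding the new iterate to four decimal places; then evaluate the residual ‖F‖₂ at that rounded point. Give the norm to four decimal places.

At (2, -3): F = (57.0000, -30.0000).
Jacobian J = [[2·y^2 - 1, 4·x·y + 6·y], [4·y, 4·x + 2]].
At the point, J = [[17.0000, -42.0000], [-12.0000, 10.0000]] (det J = -334.0000).
Solving J·Δ = −F gives Δ = (-2.0659, 0.5210).
Then the next iterate is (x, y)₁ = (-0.0659, -2.4790).
Re-evaluating at (-0.0659, -2.4790): F = (13.692254, -4.304536), so ‖F‖₂ = 14.3529.

14.3529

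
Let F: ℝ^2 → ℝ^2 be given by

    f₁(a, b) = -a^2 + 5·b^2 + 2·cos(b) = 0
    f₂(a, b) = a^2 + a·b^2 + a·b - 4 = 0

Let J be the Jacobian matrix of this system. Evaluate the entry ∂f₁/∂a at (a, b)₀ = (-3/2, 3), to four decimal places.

3.0000

∂f₁/∂a = -2·a.
At (-3/2, 3) this is 3.0000.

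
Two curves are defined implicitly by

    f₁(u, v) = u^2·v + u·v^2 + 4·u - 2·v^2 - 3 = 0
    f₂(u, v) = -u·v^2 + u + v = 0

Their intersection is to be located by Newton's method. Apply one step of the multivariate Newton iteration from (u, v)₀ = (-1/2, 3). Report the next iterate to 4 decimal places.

At (-1/2, 3): F = (-26.7500, 7.0000).
Jacobian J = [[2·u·v + v^2 + 4, u^2 + 2·u·v - 4·v], [-v^2 + 1, -2·u·v + 1]].
At the point, J = [[10.0000, -14.7500], [-8.0000, 4.0000]] (det J = -78.0000).
Solving J·Δ = −F gives Δ = (-0.0481, -1.8462).
Then the next iterate is (u, v)₁ = (-0.5481, 1.1538).

(-0.5481, 1.1538)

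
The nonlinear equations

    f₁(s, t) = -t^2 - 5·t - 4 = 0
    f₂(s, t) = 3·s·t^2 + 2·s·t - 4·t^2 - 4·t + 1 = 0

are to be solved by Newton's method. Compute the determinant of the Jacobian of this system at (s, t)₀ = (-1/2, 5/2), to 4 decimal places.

J = [[0, -2·t - 5], [3·t^2 + 2·t, 6·s·t + 2·s - 8·t - 4]].
At the point, J = [[0.0000, -10.0000], [23.7500, -32.5000]].
det J = 237.5000.

237.5000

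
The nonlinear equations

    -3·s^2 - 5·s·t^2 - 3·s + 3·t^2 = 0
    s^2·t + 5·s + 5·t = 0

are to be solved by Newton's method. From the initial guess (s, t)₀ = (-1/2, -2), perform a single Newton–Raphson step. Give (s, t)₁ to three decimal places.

At (-1/2, -2): F = (22.750, -13.000).
Jacobian J = [[-6·s - 5·t^2 - 3, -10·s·t + 6·t], [2·s·t + 5, s^2 + 5]].
At the point, J = [[-20.000, -22.000], [7.000, 5.250]] (det J = 49.000).
Solving J·Δ = −F gives Δ = (3.399, -2.056).
Then the next iterate is (s, t)₁ = (2.899, -4.056).

(2.899, -4.056)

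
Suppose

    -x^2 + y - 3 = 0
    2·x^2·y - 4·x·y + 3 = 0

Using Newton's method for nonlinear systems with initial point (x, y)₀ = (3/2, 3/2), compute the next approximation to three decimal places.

(-1.750, -4.500)

At (3/2, 3/2): F = (-3.750, 0.750).
Jacobian J = [[-2·x, 1], [4·x·y - 4·y, 2·x^2 - 4·x]].
At the point, J = [[-3.000, 1.000], [3.000, -1.500]] (det J = 1.500).
Solving J·Δ = −F gives Δ = (-3.250, -6.000).
Then the next iterate is (x, y)₁ = (-1.750, -4.500).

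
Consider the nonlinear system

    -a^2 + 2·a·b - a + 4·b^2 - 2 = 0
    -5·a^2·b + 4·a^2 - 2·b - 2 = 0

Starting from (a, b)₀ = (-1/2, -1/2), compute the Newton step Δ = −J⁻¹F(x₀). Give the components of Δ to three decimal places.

(0.135, -0.077)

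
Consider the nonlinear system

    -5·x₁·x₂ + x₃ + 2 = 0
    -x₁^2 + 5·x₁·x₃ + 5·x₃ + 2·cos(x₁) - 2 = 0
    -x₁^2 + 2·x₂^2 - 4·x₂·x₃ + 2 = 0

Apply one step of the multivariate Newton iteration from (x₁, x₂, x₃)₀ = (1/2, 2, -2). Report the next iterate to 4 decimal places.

(0.3585, 1.3020, -0.1596)

At (1/2, 2, -2): F = (-5.0000, -15.494835, 25.7500).
Jacobian J = [[-5·x₂, -5·x₁, 1], [-2·x₁ + 5·x₃ - 2·sin(x₁), 0, 5·x₁ + 5], [-2·x₁, 4·x₂ - 4·x₃, -4·x₂]].
At the point, J = [[-10.0000, -2.5000, 1.0000], [-11.958851, 0.0000, 7.5000], [-1.0000, 16.0000, -8.0000]] (det J = 1266.585404).
Solving J·Δ = −F gives Δ = (-0.1415, -0.6980, 1.8404).
Then the next iterate is (x₁, x₂, x₃)₁ = (0.3585, 1.3020, -0.1596).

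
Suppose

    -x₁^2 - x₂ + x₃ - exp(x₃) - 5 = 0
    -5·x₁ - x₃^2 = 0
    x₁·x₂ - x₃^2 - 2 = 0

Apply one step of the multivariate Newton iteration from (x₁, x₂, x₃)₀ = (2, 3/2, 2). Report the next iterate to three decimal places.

At (2, 3/2, 2): F = (-15.88906, -14.000, -3.000).
Jacobian J = [[-2·x₁, -1, -exp(x₃) + 1], [-5, 0, -2·x₃], [x₂, x₁, -2·x₃]].
At the point, J = [[-4.000, -1.000, -6.38906], [-5.000, 0.000, -4.000], [1.500, 2.000, -4.000]] (det J = 57.89056).
Solving J·Δ = −F gives Δ = (-1.655, -0.123, -1.432).
Then the next iterate is (x₁, x₂, x₃)₁ = (0.345, 1.377, 0.568).

(0.345, 1.377, 0.568)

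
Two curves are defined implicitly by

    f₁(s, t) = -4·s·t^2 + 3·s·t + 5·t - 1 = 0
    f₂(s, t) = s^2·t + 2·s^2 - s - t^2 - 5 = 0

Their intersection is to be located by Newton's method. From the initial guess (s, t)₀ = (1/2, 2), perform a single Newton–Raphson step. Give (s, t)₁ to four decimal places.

(1.1607, 0.2619)

At (1/2, 2): F = (4.0000, -8.5000).
Jacobian J = [[-4·t^2 + 3·t, -8·s·t + 3·s + 5], [2·s·t + 4·s - 1, s^2 - 2·t]].
At the point, J = [[-10.0000, -1.5000], [3.0000, -3.7500]] (det J = 42.0000).
Solving J·Δ = −F gives Δ = (0.6607, -1.7381).
Then the next iterate is (s, t)₁ = (1.1607, 0.2619).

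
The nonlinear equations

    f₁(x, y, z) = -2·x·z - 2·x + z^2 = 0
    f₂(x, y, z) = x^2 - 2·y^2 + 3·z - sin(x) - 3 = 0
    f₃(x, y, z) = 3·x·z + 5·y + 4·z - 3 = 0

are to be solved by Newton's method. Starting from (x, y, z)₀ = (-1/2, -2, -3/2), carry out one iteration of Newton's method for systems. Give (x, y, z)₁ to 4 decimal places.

(-2.8130, -0.5910, -1.7815)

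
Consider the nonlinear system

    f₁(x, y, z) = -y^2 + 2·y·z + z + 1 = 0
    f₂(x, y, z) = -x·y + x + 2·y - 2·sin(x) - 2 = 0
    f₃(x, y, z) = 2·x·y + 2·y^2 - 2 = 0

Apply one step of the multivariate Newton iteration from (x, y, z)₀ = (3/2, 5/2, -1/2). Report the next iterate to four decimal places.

At (3/2, 5/2, -1/2): F = (-8.2500, -1.244990, 18.0000).
Jacobian J = [[0, -2·y + 2·z, 2·y + 1], [-y - 2·cos(x) + 1, -x + 2, 0], [2·y, 2·x + 4·y, 0]].
At the point, J = [[0.0000, -6.0000, 6.0000], [-1.641474, 0.5000, 0.0000], [5.0000, 13.0000, 0.0000]] (det J = -143.035003).
Solving J·Δ = −F gives Δ = (-1.0564, -0.9783, 0.3967).
Then the next iterate is (x, y, z)₁ = (0.4436, 1.5217, -0.1033).

(0.4436, 1.5217, -0.1033)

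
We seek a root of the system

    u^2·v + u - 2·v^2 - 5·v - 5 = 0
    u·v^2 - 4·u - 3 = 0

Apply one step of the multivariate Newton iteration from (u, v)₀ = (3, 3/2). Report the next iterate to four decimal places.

(3.2428, 2.4639)

At (3, 3/2): F = (-0.5000, -8.2500).
Jacobian J = [[2·u·v + 1, u^2 - 4·v - 5], [v^2 - 4, 2·u·v]].
At the point, J = [[10.0000, -2.0000], [-1.7500, 9.0000]] (det J = 86.5000).
Solving J·Δ = −F gives Δ = (0.2428, 0.9639).
Then the next iterate is (u, v)₁ = (3.2428, 2.4639).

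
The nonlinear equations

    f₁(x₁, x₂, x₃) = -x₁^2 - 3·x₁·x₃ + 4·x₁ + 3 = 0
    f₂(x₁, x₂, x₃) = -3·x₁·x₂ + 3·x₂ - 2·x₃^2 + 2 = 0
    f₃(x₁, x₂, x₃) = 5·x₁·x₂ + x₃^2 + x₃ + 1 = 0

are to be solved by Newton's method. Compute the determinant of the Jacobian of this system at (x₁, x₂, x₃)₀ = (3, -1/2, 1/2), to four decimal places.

J = [[-2·x₁ - 3·x₃ + 4, 0, -3·x₁], [-3·x₂, -3·x₁ + 3, -4·x₃], [5·x₂, 5·x₁, 2·x₃ + 1]].
At the point, J = [[-3.5000, 0.0000, -9.0000], [1.5000, -6.0000, -2.0000], [-2.5000, 15.0000, 2.0000]].
det J = -130.5000.

-130.5000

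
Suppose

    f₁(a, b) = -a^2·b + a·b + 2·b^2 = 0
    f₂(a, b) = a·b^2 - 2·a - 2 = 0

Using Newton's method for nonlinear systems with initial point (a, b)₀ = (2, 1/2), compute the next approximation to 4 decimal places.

(1.6667, 2.9583)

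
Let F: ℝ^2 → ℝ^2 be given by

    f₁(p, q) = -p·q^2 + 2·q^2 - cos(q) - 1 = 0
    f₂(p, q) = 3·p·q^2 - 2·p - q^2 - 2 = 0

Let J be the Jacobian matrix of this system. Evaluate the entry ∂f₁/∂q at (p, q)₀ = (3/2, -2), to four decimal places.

∂f₁/∂q = -2·p·q + 4·q + sin(q).
At (3/2, -2) this is -2.9093.

-2.9093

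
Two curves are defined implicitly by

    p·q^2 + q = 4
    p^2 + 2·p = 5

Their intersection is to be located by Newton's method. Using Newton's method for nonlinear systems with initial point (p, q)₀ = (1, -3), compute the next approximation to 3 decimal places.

(1.500, -1.700)

At (1, -3): F = (2.000, -2.000).
Jacobian J = [[q^2, 2·p·q + 1], [2·p + 2, 0]].
At the point, J = [[9.000, -5.000], [4.000, 0.000]] (det J = 20.000).
Solving J·Δ = −F gives Δ = (0.500, 1.300).
Then the next iterate is (p, q)₁ = (1.500, -1.700).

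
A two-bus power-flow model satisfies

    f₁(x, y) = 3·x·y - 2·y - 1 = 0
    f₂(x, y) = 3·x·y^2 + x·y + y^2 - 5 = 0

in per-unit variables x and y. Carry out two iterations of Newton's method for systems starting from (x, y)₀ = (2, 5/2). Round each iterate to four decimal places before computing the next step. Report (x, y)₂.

(1.0133, 1.2296)

At (2, 5/2): F = (9.0000, 43.7500).
Jacobian J = [[3·y, 3·x - 2], [3·y^2 + y, 6·x·y + x + 2·y]].
At the point, J = [[7.5000, 4.0000], [21.2500, 37.0000]] (det J = 192.5000).
Solving J·Δ = −F gives Δ = (-0.8208, -0.7110).
Then the next iterate is (x, y)₁ = (1.1792, 1.7890).
Round to (1.1792, 1.7890) and repeat: F = (1.750766, 11.632273), J = [[5.3670, 1.5376], [11.390563, 17.414733]].
Δ = (-0.1659, -0.5594), so (x, y)₂ = (1.0133, 1.2296).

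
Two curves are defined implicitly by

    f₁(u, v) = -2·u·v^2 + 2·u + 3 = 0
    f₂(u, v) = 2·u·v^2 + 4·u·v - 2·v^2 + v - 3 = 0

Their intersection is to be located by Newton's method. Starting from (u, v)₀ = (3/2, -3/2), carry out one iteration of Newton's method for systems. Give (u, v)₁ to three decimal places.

(-26.571, -9.214)

At (3/2, -3/2): F = (-0.750, -11.250).
Jacobian J = [[-2·v^2 + 2, -4·u·v], [2·v^2 + 4·v, 4·u·v + 4·u - 4·v + 1]].
At the point, J = [[-2.500, 9.000], [-1.500, 4.000]] (det J = 3.500).
Solving J·Δ = −F gives Δ = (-28.071, -7.714).
Then the next iterate is (u, v)₁ = (-26.571, -9.214).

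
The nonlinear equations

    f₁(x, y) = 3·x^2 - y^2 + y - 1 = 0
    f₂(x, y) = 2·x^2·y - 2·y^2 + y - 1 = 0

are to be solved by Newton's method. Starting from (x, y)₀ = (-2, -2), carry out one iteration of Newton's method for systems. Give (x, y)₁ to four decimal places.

(-1.2254, -1.1408)

At (-2, -2): F = (5.0000, -27.0000).
Jacobian J = [[6·x, -2·y + 1], [4·x·y, 2·x^2 - 4·y + 1]].
At the point, J = [[-12.0000, 5.0000], [16.0000, 17.0000]] (det J = -284.0000).
Solving J·Δ = −F gives Δ = (0.7746, 0.8592).
Then the next iterate is (x, y)₁ = (-1.2254, -1.1408).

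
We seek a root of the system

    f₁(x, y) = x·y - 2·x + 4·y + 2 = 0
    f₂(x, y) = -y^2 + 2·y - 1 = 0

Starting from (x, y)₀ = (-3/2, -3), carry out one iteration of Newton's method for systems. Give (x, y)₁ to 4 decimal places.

(-1.0000, -1.0000)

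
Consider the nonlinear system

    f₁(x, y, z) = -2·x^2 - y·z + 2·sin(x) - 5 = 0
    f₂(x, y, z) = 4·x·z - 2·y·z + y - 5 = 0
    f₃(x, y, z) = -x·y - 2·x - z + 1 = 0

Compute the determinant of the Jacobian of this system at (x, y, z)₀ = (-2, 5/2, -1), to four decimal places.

205.6072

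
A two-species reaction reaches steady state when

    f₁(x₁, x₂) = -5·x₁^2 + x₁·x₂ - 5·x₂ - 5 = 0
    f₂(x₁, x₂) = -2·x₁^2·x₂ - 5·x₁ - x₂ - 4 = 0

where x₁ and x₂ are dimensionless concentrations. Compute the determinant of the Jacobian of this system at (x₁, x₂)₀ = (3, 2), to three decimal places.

474.000

J = [[-10·x₁ + x₂, x₁ - 5], [-4·x₁·x₂ - 5, -2·x₁^2 - 1]].
At the point, J = [[-28.000, -2.000], [-29.000, -19.000]].
det J = 474.000.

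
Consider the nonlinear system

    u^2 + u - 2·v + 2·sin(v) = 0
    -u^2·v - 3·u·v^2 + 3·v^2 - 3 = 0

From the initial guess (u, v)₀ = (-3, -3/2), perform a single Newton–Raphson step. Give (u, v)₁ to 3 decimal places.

(-1.746, -1.106)

At (-3, -3/2): F = (7.00501, 37.500).
Jacobian J = [[2·u + 1, 2·cos(v) - 2], [-2·u·v - 3·v^2, -u^2 - 6·u·v + 6·v]].
At the point, J = [[-5.000, -1.85853], [-15.750, -45.000]] (det J = 195.72822).
Solving J·Δ = −F gives Δ = (1.254, 0.394).
Then the next iterate is (u, v)₁ = (-1.746, -1.106).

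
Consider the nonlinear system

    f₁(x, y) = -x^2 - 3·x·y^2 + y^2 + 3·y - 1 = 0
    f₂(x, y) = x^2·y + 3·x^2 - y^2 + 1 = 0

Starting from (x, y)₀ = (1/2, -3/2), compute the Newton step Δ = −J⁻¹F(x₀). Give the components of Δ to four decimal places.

(-0.5763, 0.5352)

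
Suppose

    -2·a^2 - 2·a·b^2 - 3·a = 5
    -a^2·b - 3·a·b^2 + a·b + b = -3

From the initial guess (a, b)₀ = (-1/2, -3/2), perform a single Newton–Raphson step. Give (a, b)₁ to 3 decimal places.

(3.830, -10.021)

At (-1/2, -3/2): F = (-1.750, 6.000).
Jacobian J = [[-4·a - 2·b^2 - 3, -4·a·b], [-2·a·b - 3·b^2 + b, -a^2 - 6·a·b + a + 1]].
At the point, J = [[-5.500, -3.000], [-9.750, -4.250]] (det J = -5.875).
Solving J·Δ = −F gives Δ = (4.330, -8.521).
Then the next iterate is (a, b)₁ = (3.830, -10.021).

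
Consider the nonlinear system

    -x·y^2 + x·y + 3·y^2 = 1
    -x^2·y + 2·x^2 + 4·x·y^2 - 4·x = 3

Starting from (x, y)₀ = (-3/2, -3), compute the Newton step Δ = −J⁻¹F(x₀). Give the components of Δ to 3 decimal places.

(-4.429, 3.409)

At (-3/2, -3): F = (44.000, -39.750).
Jacobian J = [[-y^2 + y, -2·x·y + x + 6·y], [-2·x·y + 4·x + 4·y^2 - 4, -x^2 + 8·x·y]].
At the point, J = [[-12.000, -28.500], [17.000, 33.750]] (det J = 79.500).
Solving J·Δ = −F gives Δ = (-4.429, 3.409).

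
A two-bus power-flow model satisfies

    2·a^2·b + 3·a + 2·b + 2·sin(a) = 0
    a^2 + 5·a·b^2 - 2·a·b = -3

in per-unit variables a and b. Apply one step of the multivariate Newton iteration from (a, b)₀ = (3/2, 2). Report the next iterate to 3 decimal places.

At (3/2, 2): F = (19.49499, 29.250).
Jacobian J = [[4·a·b + 2·cos(a) + 3, 2·a^2 + 2], [2·a + 5·b^2 - 2·b, 10·a·b - 2·a]].
At the point, J = [[15.14147, 6.500], [19.000, 27.000]] (det J = 285.31981).
Solving J·Δ = −F gives Δ = (-1.178, -0.254).
Then the next iterate is (a, b)₁ = (0.322, 1.746).

(0.322, 1.746)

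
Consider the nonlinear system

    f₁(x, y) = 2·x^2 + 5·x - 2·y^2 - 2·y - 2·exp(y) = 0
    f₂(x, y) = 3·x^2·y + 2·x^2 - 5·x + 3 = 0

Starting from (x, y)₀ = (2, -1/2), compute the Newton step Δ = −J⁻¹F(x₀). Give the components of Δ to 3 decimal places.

(-1.322, 0.086)

At (2, -1/2): F = (17.28694, -5.000).
Jacobian J = [[4·x + 5, -4·y - 2·exp(y) - 2], [6·x·y + 4·x - 5, 3·x^2]].
At the point, J = [[13.000, -1.21306], [-3.000, 12.000]] (det J = 152.36082).
Solving J·Δ = −F gives Δ = (-1.322, 0.086).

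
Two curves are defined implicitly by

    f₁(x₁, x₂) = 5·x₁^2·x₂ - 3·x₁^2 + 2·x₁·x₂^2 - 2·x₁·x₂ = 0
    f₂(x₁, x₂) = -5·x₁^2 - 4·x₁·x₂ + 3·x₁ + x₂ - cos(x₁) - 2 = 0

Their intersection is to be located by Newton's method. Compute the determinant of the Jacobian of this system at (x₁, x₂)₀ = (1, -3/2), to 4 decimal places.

40.0244

J = [[10·x₁·x₂ - 6·x₁ + 2·x₂^2 - 2·x₂, 5·x₁^2 + 4·x₁·x₂ - 2·x₁], [-10·x₁ - 4·x₂ + sin(x₁) + 3, -4·x₁ + 1]].
At the point, J = [[-13.5000, -3.0000], [-0.158529, -3.0000]].
det J = 40.0244.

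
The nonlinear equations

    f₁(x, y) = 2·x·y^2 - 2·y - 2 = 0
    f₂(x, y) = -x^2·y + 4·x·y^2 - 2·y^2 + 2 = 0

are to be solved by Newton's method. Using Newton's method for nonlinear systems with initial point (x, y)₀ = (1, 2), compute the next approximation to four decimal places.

At (1, 2): F = (2.0000, 8.0000).
Jacobian J = [[2·y^2, 4·x·y - 2], [-2·x·y + 4·y^2, -x^2 + 8·x·y - 4·y]].
At the point, J = [[8.0000, 6.0000], [12.0000, 7.0000]] (det J = -16.0000).
Solving J·Δ = −F gives Δ = (-2.1250, 2.5000).
Then the next iterate is (x, y)₁ = (-1.1250, 4.5000).

(-1.1250, 4.5000)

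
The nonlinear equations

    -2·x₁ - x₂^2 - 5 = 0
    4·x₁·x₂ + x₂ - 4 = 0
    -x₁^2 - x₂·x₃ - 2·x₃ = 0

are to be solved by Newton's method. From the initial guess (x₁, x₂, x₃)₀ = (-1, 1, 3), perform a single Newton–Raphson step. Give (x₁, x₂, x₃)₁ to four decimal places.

(-0.8571, -1.1429, 1.9048)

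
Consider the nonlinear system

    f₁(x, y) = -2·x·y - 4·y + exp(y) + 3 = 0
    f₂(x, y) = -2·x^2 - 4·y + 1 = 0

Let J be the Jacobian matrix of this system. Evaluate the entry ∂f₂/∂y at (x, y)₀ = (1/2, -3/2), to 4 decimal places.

-4.0000

∂f₂/∂y = -4.
At (1/2, -3/2) this is -4.0000.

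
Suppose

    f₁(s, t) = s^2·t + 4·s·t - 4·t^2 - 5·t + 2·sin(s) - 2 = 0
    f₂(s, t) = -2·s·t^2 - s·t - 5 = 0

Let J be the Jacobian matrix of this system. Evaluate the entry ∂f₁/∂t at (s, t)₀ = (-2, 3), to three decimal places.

-33.000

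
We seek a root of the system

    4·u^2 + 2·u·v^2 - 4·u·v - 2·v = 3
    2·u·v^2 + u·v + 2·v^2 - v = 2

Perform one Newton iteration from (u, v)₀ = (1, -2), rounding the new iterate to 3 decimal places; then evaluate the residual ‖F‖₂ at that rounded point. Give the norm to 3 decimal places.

At (1, -2): F = (21.000, 14.000).
Jacobian J = [[8·u + 2·v^2 - 4·v, 4·u·v - 4·u - 2], [2·v^2 + v, 4·u·v + u + 4·v - 1]].
At the point, J = [[24.000, -14.000], [6.000, -16.000]] (det J = -300.000).
Solving J·Δ = −F gives Δ = (-0.467, 0.700).
Then the next iterate is (u, v)₁ = (0.533, -1.300).
Re-evaluating at (0.533, -1.300): F = (5.30950, 3.78864), so ‖F‖₂ = 6.523.

6.523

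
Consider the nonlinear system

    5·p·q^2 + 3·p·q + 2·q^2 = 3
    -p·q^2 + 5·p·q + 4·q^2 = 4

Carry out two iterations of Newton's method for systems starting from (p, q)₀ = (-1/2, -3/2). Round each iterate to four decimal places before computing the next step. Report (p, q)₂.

(0.2240, -1.1520)

At (-1/2, -3/2): F = (-1.8750, 9.8750).
Jacobian J = [[5·q^2 + 3·q, 10·p·q + 3·p + 4·q], [-q^2 + 5·q, -2·p·q + 5·p + 8·q]].
At the point, J = [[6.7500, 0.0000], [-9.7500, -16.0000]] (det J = -108.0000).
Solving J·Δ = −F gives Δ = (0.2778, 0.4479).
Then the next iterate is (p, q)₁ = (-0.2222, -1.0521).
Round to (-0.2222, -1.0521) and repeat: F = (-1.314623, 1.842497), J = [[2.378272, -2.537234], [-6.367414, -9.995353]].
Δ = (0.4462, -0.0999), so (p, q)₂ = (0.2240, -1.1520).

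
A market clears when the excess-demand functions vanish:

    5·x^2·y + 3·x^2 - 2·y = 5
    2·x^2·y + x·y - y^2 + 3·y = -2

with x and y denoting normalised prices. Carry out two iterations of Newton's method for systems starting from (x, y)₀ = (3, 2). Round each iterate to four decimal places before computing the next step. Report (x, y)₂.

(1.9088, -0.0130)

At (3, 2): F = (108.0000, 46.0000).
Jacobian J = [[10·x·y + 6·x, 5·x^2 - 2], [4·x·y + y, 2·x^2 + x - 2·y + 3]].
At the point, J = [[78.0000, 43.0000], [26.0000, 20.0000]] (det J = 442.0000).
Solving J·Δ = −F gives Δ = (-0.4118, -1.7647).
Then the next iterate is (x, y)₁ = (2.5882, 0.2353).
Round to (2.5882, 0.2353) and repeat: F = (22.506851, 6.411983), J = [[21.619235, 31.493896], [2.671314, 18.515158]].
Δ = (-0.6794, -0.2483), so (x, y)₂ = (1.9088, -0.0130).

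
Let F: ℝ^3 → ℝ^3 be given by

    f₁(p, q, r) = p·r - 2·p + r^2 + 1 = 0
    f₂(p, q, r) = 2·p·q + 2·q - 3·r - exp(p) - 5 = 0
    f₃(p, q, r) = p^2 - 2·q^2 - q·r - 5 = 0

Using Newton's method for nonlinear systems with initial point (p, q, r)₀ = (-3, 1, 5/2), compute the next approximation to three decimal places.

(-1.495, 0.034, -0.751)

At (-3, 1, 5/2): F = (5.750, -16.54979, -0.500).
Jacobian J = [[r - 2, 0, p + 2·r], [2·q - exp(p), 2·p + 2, -3], [2·p, -4·q - r, -q]].
At the point, J = [[0.500, 0.000, 2.000], [1.95021, -4.000, -3.000], [-6.000, -6.500, -1.000]] (det J = -81.10277).
Solving J·Δ = −F gives Δ = (1.505, -0.966, -3.251).
Then the next iterate is (p, q, r)₁ = (-1.495, 0.034, -0.751).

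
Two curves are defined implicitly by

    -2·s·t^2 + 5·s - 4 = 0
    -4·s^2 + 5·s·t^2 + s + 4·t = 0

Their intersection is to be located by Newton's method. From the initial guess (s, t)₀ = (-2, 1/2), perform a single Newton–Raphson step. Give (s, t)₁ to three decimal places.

At (-2, 1/2): F = (-13.000, -18.500).
Jacobian J = [[-2·t^2 + 5, -4·s·t], [-8·s + 5·t^2 + 1, 10·s·t + 4]].
At the point, J = [[4.500, 4.000], [18.250, -6.000]] (det J = -100.000).
Solving J·Δ = −F gives Δ = (1.520, 1.540).
Then the next iterate is (s, t)₁ = (-0.480, 2.040).

(-0.480, 2.040)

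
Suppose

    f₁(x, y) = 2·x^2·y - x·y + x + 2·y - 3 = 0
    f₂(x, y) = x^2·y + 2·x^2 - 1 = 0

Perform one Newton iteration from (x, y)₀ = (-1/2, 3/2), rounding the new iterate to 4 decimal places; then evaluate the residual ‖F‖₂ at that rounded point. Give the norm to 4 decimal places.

At (-1/2, 3/2): F = (1.0000, -0.1250).
Jacobian J = [[4·x·y - y + 1, 2·x^2 - x + 2], [2·x·y + 4·x, x^2]].
At the point, J = [[-3.5000, 3.0000], [-3.5000, 0.2500]] (det J = 9.6250).
Solving J·Δ = −F gives Δ = (-0.0649, -0.4091).
Then the next iterate is (x, y)₁ = (-0.5649, 1.0909).
Re-evaluating at (-0.5649, 1.0909): F = (-0.070612, -0.013657), so ‖F‖₂ = 0.0719.

0.0719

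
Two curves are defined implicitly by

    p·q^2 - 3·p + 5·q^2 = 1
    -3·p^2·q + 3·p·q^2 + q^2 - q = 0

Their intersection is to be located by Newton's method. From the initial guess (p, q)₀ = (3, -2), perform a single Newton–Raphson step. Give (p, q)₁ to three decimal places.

(1.926, -1.346)

At (3, -2): F = (22.000, 96.000).
Jacobian J = [[q^2 - 3, 2·p·q + 10·q], [-6·p·q + 3·q^2, -3·p^2 + 6·p·q + 2·q - 1]].
At the point, J = [[1.000, -32.000], [48.000, -68.000]] (det J = 1468.000).
Solving J·Δ = −F gives Δ = (-1.074, 0.654).
Then the next iterate is (p, q)₁ = (1.926, -1.346).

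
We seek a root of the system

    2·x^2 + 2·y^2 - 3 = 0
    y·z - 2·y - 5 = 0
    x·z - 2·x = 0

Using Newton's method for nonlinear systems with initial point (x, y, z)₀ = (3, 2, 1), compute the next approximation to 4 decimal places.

At (3, 2, 1): F = (23.0000, -7.0000, -3.0000).
Jacobian J = [[4·x, 4·y, 0], [0, z - 2, y], [z - 2, 0, x]].
At the point, J = [[12.0000, 8.0000, 0.0000], [0.0000, -1.0000, 2.0000], [-1.0000, 0.0000, 3.0000]] (det J = -52.0000).
Solving J·Δ = −F gives Δ = (0.9808, -4.3462, 1.3269).
Then the next iterate is (x, y, z)₁ = (3.9808, -2.3462, 2.3269).

(3.9808, -2.3462, 2.3269)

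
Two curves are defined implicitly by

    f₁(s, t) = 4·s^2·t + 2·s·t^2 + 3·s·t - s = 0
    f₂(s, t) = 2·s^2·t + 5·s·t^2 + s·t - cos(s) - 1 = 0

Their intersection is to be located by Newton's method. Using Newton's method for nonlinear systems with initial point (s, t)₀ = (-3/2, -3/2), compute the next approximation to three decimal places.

(-1.485, -0.630)

At (-3/2, -3/2): F = (-12.000, -22.44574).
Jacobian J = [[8·s·t + 2·t^2 + 3·t - 1, 4·s^2 + 4·s·t + 3·s], [4·s·t + 5·t^2 + t + sin(s), 2·s^2 + 10·s·t + s]].
At the point, J = [[17.000, 13.500], [17.75251, 25.500]] (det J = 193.84118).
Solving J·Δ = −F gives Δ = (0.015, 0.870).
Then the next iterate is (s, t)₁ = (-1.485, -0.630).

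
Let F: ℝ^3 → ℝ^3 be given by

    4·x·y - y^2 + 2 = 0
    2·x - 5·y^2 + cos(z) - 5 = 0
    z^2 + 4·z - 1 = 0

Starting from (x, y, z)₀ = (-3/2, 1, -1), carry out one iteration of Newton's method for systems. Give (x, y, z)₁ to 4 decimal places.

At (-3/2, 1, -1): F = (-5.0000, -12.459698, -4.0000).
Jacobian J = [[4·y, 4·x - 2·y, 0], [2, -10·y, -sin(z)], [0, 0, 2·z + 4]].
At the point, J = [[4.0000, -8.0000, 0.0000], [2.0000, -10.0000, 0.841471], [0.0000, 0.0000, 2.0000]] (det J = -48.0000).
Solving J·Δ = −F gives Δ = (-1.5089, -1.3795, 2.0000).
Then the next iterate is (x, y, z)₁ = (-3.0089, -0.3795, 1.0000).

(-3.0089, -0.3795, 1.0000)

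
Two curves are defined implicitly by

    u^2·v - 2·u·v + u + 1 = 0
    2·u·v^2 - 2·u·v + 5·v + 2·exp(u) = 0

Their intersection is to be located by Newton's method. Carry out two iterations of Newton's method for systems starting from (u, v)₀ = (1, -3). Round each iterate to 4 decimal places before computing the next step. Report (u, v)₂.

(2.0148, 1.6267)

At (1, -3): F = (5.0000, 14.436564).
Jacobian J = [[2·u·v - 2·v + 1, u^2 - 2·u], [2·v^2 - 2·v + 2·exp(u), 4·u·v - 2·u + 5]].
At the point, J = [[1.0000, -1.0000], [29.436564, -9.0000]] (det J = 20.436564).
Solving J·Δ = −F gives Δ = (1.4955, 6.4955).
Then the next iterate is (u, v)₁ = (2.4955, 3.4955).
Round to (2.4955, 3.4955) and repeat: F = (7.817757, 85.269686), J = [[11.455040, 1.236520], [41.701632, 34.901081]].
Δ = (-0.4807, -1.8688), so (u, v)₂ = (2.0148, 1.6267).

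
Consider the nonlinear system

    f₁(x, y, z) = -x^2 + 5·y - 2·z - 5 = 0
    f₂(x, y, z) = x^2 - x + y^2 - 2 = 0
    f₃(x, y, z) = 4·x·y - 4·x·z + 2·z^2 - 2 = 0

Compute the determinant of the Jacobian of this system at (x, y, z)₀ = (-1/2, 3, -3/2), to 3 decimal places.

144.000

J = [[-2·x, 5, -2], [2·x - 1, 2·y, 0], [4·y - 4·z, 4·x, -4·x + 4·z]].
At the point, J = [[1.000, 5.000, -2.000], [-2.000, 6.000, 0.000], [18.000, -2.000, -4.000]].
det J = 144.000.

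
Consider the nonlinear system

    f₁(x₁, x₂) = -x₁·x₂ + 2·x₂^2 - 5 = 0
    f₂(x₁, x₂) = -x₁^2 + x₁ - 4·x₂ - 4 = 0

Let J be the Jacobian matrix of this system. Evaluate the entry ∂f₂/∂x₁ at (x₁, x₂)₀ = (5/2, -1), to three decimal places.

∂f₂/∂x₁ = -2·x₁ + 1.
At (5/2, -1) this is -4.000.

-4.000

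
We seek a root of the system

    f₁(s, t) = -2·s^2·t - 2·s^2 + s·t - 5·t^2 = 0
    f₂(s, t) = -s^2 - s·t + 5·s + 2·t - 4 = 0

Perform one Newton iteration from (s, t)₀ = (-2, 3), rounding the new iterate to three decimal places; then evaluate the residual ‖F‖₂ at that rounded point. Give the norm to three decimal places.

At (-2, 3): F = (-83.000, -6.000).
Jacobian J = [[-4·s·t - 4·s + t, -2·s^2 + s - 10·t], [-2·s - t + 5, -s + 2]].
At the point, J = [[35.000, -40.000], [6.000, 4.000]] (det J = 380.000).
Solving J·Δ = −F gives Δ = (1.505, -0.758).
Then the next iterate is (s, t)₁ = (-0.495, 2.242).
Re-evaluating at (-0.495, 2.242): F = (-27.83135, -1.12623), so ‖F‖₂ = 27.854.

27.854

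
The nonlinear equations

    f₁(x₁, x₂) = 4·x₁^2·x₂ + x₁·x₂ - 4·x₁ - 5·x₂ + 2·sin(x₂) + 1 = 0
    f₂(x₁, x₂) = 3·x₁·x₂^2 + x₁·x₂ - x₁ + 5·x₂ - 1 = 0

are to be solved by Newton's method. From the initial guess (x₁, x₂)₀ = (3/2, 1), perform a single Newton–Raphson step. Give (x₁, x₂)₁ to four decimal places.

(1.6845, 0.4159)

At (3/2, 1): F = (2.182942, 8.5000).
Jacobian J = [[8·x₁·x₂ + x₂ - 4, 4·x₁^2 + x₁ + 2·cos(x₂) - 5], [3·x₂^2 + x₂ - 1, 6·x₁·x₂ + x₁ + 5]].
At the point, J = [[9.0000, 6.580605], [3.0000, 15.5000]] (det J = 119.758186).
Solving J·Δ = −F gives Δ = (0.1845, -0.5841).
Then the next iterate is (x₁, x₂)₁ = (1.6845, 0.4159).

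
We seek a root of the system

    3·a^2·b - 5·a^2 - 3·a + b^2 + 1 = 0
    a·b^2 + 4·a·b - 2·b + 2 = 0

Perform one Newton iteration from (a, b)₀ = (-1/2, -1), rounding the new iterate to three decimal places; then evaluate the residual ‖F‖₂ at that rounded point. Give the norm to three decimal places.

At (-1/2, -1): F = (1.500, 5.500).
Jacobian J = [[6·a·b - 10·a - 3, 3·a^2 + 2·b], [b^2 + 4·b, 2·a·b + 4·a - 2]].
At the point, J = [[5.000, -1.250], [-3.000, -3.000]] (det J = -18.750).
Solving J·Δ = −F gives Δ = (0.127, 1.707).
Then the next iterate is (a, b)₁ = (-0.373, 0.707).
Re-evaluating at (-0.373, 0.707): F = (2.21830, -0.65529), so ‖F‖₂ = 2.313.

2.313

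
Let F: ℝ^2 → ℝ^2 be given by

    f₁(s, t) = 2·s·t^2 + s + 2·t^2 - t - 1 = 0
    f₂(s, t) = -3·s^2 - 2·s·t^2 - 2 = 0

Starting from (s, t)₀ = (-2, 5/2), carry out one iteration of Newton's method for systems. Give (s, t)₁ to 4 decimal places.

(-1.0964, 1.9726)

At (-2, 5/2): F = (-18.0000, 11.0000).
Jacobian J = [[2·t^2 + 1, 4·s·t + 4·t - 1], [-6·s - 2·t^2, -4·s·t]].
At the point, J = [[13.5000, -11.0000], [-0.5000, 20.0000]] (det J = 264.5000).
Solving J·Δ = −F gives Δ = (0.9036, -0.5274).
Then the next iterate is (s, t)₁ = (-1.0964, 1.9726).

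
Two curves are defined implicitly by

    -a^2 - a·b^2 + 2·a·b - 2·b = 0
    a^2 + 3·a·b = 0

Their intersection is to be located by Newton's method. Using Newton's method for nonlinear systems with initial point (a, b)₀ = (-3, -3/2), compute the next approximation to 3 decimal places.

(-1.409, -0.856)

At (-3, -3/2): F = (9.750, 22.500).
Jacobian J = [[-2·a - b^2 + 2·b, -2·a·b + 2·a - 2], [2·a + 3·b, 3·a]].
At the point, J = [[0.750, -17.000], [-10.500, -9.000]] (det J = -185.250).
Solving J·Δ = −F gives Δ = (1.591, 0.644).
Then the next iterate is (a, b)₁ = (-1.409, -0.856).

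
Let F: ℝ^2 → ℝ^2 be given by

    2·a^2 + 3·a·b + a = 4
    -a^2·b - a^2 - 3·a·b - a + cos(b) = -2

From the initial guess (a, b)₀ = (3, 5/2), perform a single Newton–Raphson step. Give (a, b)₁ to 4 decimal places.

(0.9923, 2.6842)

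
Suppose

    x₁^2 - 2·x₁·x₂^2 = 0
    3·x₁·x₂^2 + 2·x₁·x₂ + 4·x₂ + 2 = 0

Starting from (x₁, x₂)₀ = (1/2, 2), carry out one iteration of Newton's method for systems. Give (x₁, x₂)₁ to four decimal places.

At (1/2, 2): F = (-3.7500, 18.0000).
Jacobian J = [[2·x₁ - 2·x₂^2, -4·x₁·x₂], [3·x₂^2 + 2·x₂, 6·x₁·x₂ + 2·x₁ + 4]].
At the point, J = [[-7.0000, -4.0000], [16.0000, 11.0000]] (det J = -13.0000).
Solving J·Δ = −F gives Δ = (2.3654, -5.0769).
Then the next iterate is (x₁, x₂)₁ = (2.8654, -3.0769).

(2.8654, -3.0769)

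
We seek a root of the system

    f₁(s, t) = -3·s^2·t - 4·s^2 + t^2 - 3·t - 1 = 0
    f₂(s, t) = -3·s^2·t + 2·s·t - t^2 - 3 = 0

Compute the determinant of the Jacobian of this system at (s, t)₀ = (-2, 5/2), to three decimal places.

-616.000

J = [[-6·s·t - 8·s, -3·s^2 + 2·t - 3], [-6·s·t + 2·t, -3·s^2 + 2·s - 2·t]].
At the point, J = [[46.000, -10.000], [35.000, -21.000]].
det J = -616.000.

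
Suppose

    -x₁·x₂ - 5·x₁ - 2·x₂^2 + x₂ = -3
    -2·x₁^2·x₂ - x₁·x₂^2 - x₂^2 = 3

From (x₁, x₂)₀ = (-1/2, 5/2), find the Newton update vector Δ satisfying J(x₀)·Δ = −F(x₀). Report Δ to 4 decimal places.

(4.4579, -4.3158)

At (-1/2, 5/2): F = (-3.2500, -7.3750).
Jacobian J = [[-x₂ - 5, -x₁ - 4·x₂ + 1], [-4·x₁·x₂ - x₂^2, -2·x₁^2 - 2·x₁·x₂ - 2·x₂]].
At the point, J = [[-7.5000, -8.5000], [-1.2500, -3.0000]] (det J = 11.8750).
Solving J·Δ = −F gives Δ = (4.4579, -4.3158).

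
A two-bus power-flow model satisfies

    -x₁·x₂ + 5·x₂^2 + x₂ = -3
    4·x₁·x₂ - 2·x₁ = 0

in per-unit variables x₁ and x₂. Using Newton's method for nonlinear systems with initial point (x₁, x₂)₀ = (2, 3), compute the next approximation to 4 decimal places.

(1.2994, 1.3758)

At (2, 3): F = (45.0000, 20.0000).
Jacobian J = [[-x₂, -x₁ + 10·x₂ + 1], [4·x₂ - 2, 4·x₁]].
At the point, J = [[-3.0000, 29.0000], [10.0000, 8.0000]] (det J = -314.0000).
Solving J·Δ = −F gives Δ = (-0.7006, -1.6242).
Then the next iterate is (x₁, x₂)₁ = (1.2994, 1.3758).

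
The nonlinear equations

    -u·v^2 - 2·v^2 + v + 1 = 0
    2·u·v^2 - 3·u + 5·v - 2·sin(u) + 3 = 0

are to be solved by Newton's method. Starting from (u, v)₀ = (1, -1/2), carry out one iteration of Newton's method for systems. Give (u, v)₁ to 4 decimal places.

(-0.0302, -0.5019)

At (1, -1/2): F = (-0.2500, -3.682942).
Jacobian J = [[-v^2, -2·u·v - 4·v + 1], [2·v^2 - 2·cos(u) - 3, 4·u·v + 5]].
At the point, J = [[-0.2500, 4.0000], [-3.580605, 3.0000]] (det J = 13.572418).
Solving J·Δ = −F gives Δ = (-1.0302, -0.0019).
Then the next iterate is (u, v)₁ = (-0.0302, -0.5019).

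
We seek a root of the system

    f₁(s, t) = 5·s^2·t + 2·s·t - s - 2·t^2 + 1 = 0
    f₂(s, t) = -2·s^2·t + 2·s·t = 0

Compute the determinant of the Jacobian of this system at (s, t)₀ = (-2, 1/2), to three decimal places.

50.000

J = [[10·s·t + 2·t - 1, 5·s^2 + 2·s - 4·t], [-4·s·t + 2·t, -2·s^2 + 2·s]].
At the point, J = [[-10.000, 14.000], [5.000, -12.000]].
det J = 50.000.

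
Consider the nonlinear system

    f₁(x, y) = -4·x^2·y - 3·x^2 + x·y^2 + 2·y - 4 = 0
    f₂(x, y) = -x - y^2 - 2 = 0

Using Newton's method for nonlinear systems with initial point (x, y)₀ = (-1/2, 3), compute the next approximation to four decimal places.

(-0.3870, 1.2312)

At (-1/2, 3): F = (-6.2500, -10.5000).
Jacobian J = [[-8·x·y - 6·x + y^2, -4·x^2 + 2·x·y + 2], [-1, -2·y]].
At the point, J = [[24.0000, -2.0000], [-1.0000, -6.0000]] (det J = -146.0000).
Solving J·Δ = −F gives Δ = (0.1130, -1.7688).
Then the next iterate is (x, y)₁ = (-0.3870, 1.2312).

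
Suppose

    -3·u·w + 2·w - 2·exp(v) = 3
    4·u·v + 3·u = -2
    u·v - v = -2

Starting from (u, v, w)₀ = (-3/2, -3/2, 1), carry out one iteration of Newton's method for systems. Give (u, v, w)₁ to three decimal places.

(10.667, -6.500, 5.802)

At (-3/2, -3/2, 1): F = (3.05374, 6.500, 5.750).
Jacobian J = [[-3·w, -2·exp(v), -3·u + 2], [4·v + 3, 4·u, 0], [v, u - 1, 0]].
At the point, J = [[-3.000, -0.44626, 6.500], [-3.000, -6.000, 0.000], [-1.500, -2.500, 0.000]] (det J = -9.750).
Solving J·Δ = −F gives Δ = (12.167, -5.000, 4.802).
Then the next iterate is (u, v, w)₁ = (10.667, -6.500, 5.802).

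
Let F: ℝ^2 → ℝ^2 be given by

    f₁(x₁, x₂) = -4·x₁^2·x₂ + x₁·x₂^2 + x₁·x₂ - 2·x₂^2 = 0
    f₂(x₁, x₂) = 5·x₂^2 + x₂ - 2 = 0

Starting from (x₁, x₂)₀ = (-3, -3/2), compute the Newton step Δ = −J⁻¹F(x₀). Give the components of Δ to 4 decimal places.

At (-3, -3/2): F = (47.2500, 7.7500).
Jacobian J = [[-8·x₁·x₂ + x₂^2 + x₂, -4·x₁^2 + 2·x₁·x₂ + x₁ - 4·x₂], [0, 10·x₂ + 1]].
At the point, J = [[-35.2500, -24.0000], [0.0000, -14.0000]] (det J = 493.5000).
Solving J·Δ = −F gives Δ = (0.9635, 0.5536).

(0.9635, 0.5536)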